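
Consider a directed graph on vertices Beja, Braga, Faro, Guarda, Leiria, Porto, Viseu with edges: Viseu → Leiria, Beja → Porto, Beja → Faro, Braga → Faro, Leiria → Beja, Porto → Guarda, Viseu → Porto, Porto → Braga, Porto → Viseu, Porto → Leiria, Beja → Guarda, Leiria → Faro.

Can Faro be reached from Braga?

Explore from Braga.
Distance 1: reach Faro.
Found Faro.

Yes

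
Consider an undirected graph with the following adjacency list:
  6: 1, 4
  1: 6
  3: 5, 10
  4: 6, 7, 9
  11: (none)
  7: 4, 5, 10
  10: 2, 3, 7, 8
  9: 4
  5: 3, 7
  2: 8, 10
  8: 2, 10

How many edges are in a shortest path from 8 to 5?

3

Distance 0: 8.
Distance 1: 2, 10.
Distance 2: 3, 7.
Distance 3: 4, 5 — contains 5.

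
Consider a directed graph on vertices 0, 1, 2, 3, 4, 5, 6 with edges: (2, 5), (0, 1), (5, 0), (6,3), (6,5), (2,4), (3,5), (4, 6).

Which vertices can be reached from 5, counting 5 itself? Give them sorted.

Start at 5.
Its neighbours: 0.
Then their neighbours: 1.
Nothing further is reachable.

0, 1, 5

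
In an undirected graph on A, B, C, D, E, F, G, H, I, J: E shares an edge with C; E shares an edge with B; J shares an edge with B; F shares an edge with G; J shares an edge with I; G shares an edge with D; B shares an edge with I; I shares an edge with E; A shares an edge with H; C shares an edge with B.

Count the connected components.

From A: component {A, H}.
From B: component {B, C, E, I, J}.
From D: component {D, F, G}.
That's 3 components.

3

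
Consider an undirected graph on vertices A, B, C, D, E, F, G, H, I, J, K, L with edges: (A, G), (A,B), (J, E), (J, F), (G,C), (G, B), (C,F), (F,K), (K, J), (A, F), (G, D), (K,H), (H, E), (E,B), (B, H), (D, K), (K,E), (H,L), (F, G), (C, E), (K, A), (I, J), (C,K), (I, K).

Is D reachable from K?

Yes

Explore from K.
Distance 1: reach A, C, D, E, F, H, I, J.
Found D.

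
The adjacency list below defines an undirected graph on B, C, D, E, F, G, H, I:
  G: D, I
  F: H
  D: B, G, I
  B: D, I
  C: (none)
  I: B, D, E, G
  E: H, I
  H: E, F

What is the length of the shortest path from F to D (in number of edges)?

Distance 0: F.
Distance 1: H.
Distance 2: E.
Distance 3: I.
Distance 4: B, D, G — contains D.

4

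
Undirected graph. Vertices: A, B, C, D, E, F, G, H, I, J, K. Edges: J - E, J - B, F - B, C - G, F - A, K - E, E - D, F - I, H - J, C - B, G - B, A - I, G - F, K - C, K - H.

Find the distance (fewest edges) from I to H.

4

Distance 0: I.
Distance 1: A, F.
Distance 2: B, G.
Distance 3: C, J.
Distance 4: E, H, K — contains H.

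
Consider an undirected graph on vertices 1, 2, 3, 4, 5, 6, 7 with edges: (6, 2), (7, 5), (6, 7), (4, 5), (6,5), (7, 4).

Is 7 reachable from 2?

Yes

Explore from 2.
Distance 1: reach 6.
Distance 2: reach 5, 7.
Found 7.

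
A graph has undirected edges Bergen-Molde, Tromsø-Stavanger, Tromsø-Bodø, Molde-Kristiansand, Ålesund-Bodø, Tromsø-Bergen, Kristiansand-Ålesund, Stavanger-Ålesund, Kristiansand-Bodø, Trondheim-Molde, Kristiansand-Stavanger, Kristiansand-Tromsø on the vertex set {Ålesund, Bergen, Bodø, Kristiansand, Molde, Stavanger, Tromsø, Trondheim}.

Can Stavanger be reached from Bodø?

Yes

Explore from Bodø.
Distance 1: reach Ålesund, Kristiansand, Tromsø.
Distance 2: reach Bergen, Molde, Stavanger.
Found Stavanger.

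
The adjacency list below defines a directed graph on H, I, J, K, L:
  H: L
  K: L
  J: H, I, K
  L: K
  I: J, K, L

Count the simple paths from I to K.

4

I→J→H→L→K
I→J→K
I→K
I→L→K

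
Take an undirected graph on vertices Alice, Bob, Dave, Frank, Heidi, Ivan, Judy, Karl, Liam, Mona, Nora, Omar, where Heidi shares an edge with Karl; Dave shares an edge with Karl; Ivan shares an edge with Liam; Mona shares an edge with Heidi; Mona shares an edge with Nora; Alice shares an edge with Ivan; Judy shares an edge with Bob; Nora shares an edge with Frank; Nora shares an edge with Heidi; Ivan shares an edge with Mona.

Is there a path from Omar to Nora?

Omar has no edges, so nothing is reachable from it.

No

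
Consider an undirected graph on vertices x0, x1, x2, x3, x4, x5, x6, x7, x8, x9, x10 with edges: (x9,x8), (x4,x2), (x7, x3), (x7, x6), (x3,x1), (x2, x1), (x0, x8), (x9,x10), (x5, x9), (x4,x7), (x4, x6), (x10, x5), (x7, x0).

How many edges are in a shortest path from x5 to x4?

Distance 0: x5.
Distance 1: x9, x10.
Distance 2: x8.
Distance 3: x0.
Distance 4: x7.
Distance 5: x3, x4, x6 — contains x4.

5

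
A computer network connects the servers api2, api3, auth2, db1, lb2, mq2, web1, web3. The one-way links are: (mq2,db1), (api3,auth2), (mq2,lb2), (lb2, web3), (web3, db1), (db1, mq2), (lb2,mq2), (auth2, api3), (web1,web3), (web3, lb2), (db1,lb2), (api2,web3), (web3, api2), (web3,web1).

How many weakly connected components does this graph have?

2

From api2: component {api2, db1, lb2, mq2, web1, web3}.
From api3: component {api3, auth2}.
That's 2 components.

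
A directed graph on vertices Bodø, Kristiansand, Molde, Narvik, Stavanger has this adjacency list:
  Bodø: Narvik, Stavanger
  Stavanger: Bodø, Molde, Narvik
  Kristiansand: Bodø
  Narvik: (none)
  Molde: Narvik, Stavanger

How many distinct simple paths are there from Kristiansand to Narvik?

Kristiansand→Bodø→Narvik
Kristiansand→Bodø→Stavanger→Molde→Narvik
Kristiansand→Bodø→Stavanger→Narvik

3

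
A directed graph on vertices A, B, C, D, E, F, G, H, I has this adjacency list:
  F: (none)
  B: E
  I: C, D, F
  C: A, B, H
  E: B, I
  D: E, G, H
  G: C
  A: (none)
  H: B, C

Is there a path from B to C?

Yes

Explore from B.
Distance 1: reach E.
Distance 2: reach I.
Distance 3: reach C, D, F.
Found C.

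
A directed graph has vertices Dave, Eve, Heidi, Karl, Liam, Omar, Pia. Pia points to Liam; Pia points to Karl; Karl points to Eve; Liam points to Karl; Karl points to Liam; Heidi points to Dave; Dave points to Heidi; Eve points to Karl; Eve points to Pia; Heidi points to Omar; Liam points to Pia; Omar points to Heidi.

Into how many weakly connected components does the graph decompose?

2

From Dave: component {Dave, Heidi, Omar}.
From Eve: component {Eve, Karl, Liam, Pia}.
That's 2 components.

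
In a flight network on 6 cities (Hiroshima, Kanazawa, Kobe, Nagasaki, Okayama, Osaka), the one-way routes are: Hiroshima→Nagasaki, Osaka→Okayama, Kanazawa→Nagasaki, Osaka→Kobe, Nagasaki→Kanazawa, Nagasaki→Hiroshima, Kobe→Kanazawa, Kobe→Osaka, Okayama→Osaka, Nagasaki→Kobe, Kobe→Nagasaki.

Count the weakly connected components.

From Hiroshima: component {Hiroshima, Kanazawa, Kobe, Nagasaki, Okayama, Osaka}.
That's 1 component.

1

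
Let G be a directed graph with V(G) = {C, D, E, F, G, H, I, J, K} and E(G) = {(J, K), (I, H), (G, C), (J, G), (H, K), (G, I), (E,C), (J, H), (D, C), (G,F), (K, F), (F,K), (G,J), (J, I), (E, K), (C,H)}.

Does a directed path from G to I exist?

Yes

Explore from G.
Distance 1: reach C, F, I, J.
Found I.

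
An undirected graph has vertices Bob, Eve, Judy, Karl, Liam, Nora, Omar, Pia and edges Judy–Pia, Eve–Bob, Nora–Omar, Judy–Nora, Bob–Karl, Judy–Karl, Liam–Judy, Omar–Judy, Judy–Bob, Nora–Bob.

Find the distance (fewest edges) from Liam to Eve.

Distance 0: Liam.
Distance 1: Judy.
Distance 2: Bob, Karl, Nora, Omar, Pia.
Distance 3: Eve — contains Eve.

3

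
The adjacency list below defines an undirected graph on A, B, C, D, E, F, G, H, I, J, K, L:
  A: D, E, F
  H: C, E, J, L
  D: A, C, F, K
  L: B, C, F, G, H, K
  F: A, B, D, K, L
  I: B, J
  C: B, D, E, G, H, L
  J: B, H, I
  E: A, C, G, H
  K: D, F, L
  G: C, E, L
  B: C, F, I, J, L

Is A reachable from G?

Yes

Explore from G.
Distance 1: reach C, E, L.
Distance 2: reach A, B, D, F, H, K.
Found A.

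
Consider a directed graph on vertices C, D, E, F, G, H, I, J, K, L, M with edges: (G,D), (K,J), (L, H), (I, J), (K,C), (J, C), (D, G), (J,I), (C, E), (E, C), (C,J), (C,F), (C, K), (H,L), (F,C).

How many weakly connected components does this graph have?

4

From C: component {C, E, F, I, J, K}.
From D: component {D, G}.
From H: component {H, L}.
From M: component {M}.
That's 4 components.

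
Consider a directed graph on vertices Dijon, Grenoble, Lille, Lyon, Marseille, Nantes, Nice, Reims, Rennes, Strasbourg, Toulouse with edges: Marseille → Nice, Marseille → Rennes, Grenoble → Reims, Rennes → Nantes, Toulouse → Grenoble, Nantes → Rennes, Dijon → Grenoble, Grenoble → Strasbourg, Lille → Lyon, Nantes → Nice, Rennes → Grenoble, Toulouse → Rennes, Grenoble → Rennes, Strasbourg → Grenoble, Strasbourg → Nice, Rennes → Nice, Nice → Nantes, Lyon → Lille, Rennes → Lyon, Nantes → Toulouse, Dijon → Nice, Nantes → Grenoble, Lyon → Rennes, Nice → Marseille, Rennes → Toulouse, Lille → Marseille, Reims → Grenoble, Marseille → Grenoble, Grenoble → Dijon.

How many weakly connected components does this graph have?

1

From Dijon: component {Dijon, Grenoble, Lille, Lyon, Marseille, Nantes, Nice, Reims, Rennes, Strasbourg, Toulouse}.
That's 1 component.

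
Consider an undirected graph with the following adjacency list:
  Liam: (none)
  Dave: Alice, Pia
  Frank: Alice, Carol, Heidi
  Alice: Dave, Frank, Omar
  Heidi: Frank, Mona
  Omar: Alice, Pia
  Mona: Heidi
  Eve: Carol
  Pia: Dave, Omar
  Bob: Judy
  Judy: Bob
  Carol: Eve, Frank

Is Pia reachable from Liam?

Liam has no edges, so nothing is reachable from it.

No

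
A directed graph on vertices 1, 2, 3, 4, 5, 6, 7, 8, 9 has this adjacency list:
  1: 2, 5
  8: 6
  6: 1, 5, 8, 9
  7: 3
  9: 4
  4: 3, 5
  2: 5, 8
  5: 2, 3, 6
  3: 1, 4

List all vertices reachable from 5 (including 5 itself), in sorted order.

1, 2, 3, 4, 5, 6, 8, 9

Start at 5.
Its neighbours: 2, 3, 6.
Then their neighbours: 1, 4, 8, 9.
Nothing further is reachable.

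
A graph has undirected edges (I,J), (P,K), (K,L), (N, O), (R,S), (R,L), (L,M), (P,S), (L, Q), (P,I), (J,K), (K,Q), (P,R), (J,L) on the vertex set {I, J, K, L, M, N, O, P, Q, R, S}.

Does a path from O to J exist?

No

Explore from O.
Distance 1: reach N.
The search is exhausted without reaching J; it lies in a different component.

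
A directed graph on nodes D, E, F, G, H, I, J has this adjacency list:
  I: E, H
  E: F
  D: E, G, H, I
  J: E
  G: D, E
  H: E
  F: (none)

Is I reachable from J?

No

Explore from J.
Distance 1: reach E.
Distance 2: reach F.
The search from J is exhausted; no directed path reaches I.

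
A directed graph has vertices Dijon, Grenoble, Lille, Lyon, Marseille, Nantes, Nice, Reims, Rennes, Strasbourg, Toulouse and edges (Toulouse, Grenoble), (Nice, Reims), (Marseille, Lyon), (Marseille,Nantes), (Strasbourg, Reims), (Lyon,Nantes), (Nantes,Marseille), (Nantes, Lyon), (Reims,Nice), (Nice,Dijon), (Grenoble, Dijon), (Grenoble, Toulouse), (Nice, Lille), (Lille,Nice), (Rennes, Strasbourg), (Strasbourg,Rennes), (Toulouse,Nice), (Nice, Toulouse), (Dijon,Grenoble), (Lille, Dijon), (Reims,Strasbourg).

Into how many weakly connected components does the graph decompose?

2

From Dijon: component {Dijon, Grenoble, Lille, Nice, Reims, Rennes, Strasbourg, Toulouse}.
From Lyon: component {Lyon, Marseille, Nantes}.
That's 2 components.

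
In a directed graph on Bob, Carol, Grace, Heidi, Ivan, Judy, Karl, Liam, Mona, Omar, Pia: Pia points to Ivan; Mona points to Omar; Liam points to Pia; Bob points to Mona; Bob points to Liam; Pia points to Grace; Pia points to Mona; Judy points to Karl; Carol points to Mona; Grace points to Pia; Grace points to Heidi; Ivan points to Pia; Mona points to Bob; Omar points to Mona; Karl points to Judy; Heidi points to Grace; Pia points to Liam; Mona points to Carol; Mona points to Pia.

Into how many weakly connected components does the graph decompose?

From Bob: component {Bob, Carol, Grace, Heidi, Ivan, Liam, Mona, Omar, Pia}.
From Judy: component {Judy, Karl}.
That's 2 components.

2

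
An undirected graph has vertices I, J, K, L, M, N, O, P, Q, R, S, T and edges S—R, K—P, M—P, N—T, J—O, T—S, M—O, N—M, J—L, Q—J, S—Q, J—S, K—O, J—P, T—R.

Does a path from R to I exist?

Explore from R.
Distance 1: reach S, T.
Distance 2: reach J, N, Q.
Distance 3: reach L, M, O, P.
Distance 4: reach K.
The search is exhausted without reaching I; it lies in a different component.

No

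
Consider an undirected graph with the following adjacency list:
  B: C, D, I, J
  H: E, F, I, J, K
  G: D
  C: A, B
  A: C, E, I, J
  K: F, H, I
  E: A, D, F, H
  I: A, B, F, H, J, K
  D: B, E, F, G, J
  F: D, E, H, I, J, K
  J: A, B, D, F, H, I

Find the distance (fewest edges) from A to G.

3

Distance 0: A.
Distance 1: C, E, I, J.
Distance 2: B, D, F, H, K.
Distance 3: G — contains G.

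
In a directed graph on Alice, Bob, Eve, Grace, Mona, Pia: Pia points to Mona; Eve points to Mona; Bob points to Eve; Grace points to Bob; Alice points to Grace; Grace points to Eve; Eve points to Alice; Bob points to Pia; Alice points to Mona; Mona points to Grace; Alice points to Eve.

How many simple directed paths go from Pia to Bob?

1

Pia→Mona→Grace→Bob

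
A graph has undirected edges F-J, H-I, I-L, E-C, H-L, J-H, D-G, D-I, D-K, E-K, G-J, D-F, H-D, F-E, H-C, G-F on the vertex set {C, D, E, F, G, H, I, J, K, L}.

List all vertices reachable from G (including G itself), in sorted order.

C, D, E, F, G, H, I, J, K, L

Start at G.
Its neighbours: D, F, J.
Then their neighbours: E, H, I, K.
Then next layer: C, L.
Every vertex is now reached.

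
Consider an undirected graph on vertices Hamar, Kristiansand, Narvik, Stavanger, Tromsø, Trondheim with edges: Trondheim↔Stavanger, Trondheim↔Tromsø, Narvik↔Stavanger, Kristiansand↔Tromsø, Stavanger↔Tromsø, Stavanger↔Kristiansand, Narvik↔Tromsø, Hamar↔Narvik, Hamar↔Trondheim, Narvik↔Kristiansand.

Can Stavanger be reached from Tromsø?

Explore from Tromsø.
Distance 1: reach Kristiansand, Narvik, Stavanger, Trondheim.
Found Stavanger.

Yes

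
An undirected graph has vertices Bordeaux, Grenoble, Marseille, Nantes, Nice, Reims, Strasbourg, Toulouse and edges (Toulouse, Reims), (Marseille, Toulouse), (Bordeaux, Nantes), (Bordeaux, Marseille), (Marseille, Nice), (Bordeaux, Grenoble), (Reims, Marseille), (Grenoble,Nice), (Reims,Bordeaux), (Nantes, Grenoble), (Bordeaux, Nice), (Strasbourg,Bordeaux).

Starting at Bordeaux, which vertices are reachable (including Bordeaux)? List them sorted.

Bordeaux, Grenoble, Marseille, Nantes, Nice, Reims, Strasbourg, Toulouse

Start at Bordeaux.
Its neighbours: Grenoble, Marseille, Nantes, Nice, Reims, Strasbourg.
Then their neighbours: Toulouse.
Every vertex is now reached.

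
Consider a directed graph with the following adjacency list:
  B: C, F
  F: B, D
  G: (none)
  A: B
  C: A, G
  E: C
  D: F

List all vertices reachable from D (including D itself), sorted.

A, B, C, D, F, G

Start at D.
Its neighbours: F.
Then their neighbours: B.
Then next layer: C.
Then next layer: A, G.
Nothing further is reachable.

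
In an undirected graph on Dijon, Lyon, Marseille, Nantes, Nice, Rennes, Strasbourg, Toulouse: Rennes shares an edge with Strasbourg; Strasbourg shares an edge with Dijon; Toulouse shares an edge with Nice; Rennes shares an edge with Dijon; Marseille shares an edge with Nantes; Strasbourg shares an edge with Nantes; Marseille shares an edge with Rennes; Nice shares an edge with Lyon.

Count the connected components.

2

From Dijon: component {Dijon, Marseille, Nantes, Rennes, Strasbourg}.
From Lyon: component {Lyon, Nice, Toulouse}.
That's 2 components.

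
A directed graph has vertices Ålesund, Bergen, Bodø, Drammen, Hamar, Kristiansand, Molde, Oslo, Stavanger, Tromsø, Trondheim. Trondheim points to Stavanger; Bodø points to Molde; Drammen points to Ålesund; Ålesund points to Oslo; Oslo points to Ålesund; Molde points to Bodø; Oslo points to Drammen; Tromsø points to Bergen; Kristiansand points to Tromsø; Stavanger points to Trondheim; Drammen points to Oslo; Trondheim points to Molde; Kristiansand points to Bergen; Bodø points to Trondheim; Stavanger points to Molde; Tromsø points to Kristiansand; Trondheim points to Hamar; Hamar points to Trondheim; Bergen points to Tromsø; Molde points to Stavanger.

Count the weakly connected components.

From Ålesund: component {Ålesund, Drammen, Oslo}.
From Bergen: component {Bergen, Kristiansand, Tromsø}.
From Bodø: component {Bodø, Hamar, Molde, Stavanger, Trondheim}.
That's 3 components.

3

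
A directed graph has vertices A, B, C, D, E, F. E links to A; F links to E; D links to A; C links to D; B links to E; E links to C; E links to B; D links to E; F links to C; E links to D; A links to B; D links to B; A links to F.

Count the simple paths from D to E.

4

D→A→B→E
D→A→F→E
D→B→E
D→E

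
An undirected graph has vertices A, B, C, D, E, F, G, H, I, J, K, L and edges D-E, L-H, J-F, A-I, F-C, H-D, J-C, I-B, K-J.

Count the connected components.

From A: component {A, B, I}.
From C: component {C, F, J, K}.
From D: component {D, E, H, L}.
From G: component {G}.
That's 4 components.

4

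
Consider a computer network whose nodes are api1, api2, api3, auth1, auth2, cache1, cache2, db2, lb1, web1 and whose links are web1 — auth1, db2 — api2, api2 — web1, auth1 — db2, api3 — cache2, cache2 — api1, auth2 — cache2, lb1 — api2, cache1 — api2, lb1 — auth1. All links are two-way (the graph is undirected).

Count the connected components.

From api1: component {api1, api3, auth2, cache2}.
From api2: component {api2, auth1, cache1, db2, lb1, web1}.
That's 2 components.

2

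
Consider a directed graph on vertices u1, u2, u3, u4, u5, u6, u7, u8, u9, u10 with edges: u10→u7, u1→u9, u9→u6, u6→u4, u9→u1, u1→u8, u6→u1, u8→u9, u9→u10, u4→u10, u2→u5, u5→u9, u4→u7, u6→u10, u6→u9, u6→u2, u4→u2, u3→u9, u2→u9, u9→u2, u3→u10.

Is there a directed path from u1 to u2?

Explore from u1.
Distance 1: reach u8, u9.
Distance 2: reach u2, u6, u10.
Found u2.

Yes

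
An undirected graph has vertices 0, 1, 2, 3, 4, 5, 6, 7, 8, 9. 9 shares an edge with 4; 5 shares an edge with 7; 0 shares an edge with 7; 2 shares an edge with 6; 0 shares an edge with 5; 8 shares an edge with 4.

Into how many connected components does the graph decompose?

From 0: component {0, 5, 7}.
From 1: component {1}.
From 2: component {2, 6}.
From 3: component {3}.
From 4: component {4, 8, 9}.
That's 5 components.

5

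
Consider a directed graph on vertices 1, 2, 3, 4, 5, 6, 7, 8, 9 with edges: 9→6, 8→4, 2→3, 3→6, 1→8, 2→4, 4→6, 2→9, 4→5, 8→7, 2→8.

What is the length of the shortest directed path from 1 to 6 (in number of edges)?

Distance 0: 1.
Distance 1: 8.
Distance 2: 4, 7.
Distance 3: 5, 6 — contains 6.

3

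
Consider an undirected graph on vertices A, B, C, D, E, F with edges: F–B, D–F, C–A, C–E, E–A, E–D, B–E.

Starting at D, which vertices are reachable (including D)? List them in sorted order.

Start at D.
Its neighbours: E, F.
Then their neighbours: A, B, C.
Every vertex is now reached.

A, B, C, D, E, F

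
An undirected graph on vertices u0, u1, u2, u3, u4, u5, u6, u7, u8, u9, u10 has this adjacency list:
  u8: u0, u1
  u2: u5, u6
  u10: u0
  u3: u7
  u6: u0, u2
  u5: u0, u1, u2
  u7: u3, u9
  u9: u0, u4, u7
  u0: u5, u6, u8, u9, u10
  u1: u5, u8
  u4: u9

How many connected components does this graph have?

1

From u0: component {u0, u1, u2, u3, u4, u5, u6, u7, u8, u9, u10}.
That's 1 component.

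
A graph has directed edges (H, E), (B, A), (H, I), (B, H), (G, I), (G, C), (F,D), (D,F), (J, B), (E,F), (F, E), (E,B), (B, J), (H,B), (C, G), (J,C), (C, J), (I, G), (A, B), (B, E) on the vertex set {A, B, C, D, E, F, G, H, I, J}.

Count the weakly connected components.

1

From A: component {A, B, C, D, E, F, G, H, I, J}.
That's 1 component.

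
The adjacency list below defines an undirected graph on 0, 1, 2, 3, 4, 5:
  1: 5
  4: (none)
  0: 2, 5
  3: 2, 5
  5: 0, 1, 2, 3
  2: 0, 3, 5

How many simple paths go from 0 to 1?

3

0–2–3–5–1
0–2–5–1
0–5–1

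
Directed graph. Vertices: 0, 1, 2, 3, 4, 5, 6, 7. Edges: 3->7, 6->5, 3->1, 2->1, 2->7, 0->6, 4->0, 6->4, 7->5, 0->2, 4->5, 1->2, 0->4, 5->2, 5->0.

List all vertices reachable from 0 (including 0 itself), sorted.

Start at 0.
Its neighbours: 2, 4, 6.
Then their neighbours: 1, 5, 7.
Nothing further is reachable.

0, 1, 2, 4, 5, 6, 7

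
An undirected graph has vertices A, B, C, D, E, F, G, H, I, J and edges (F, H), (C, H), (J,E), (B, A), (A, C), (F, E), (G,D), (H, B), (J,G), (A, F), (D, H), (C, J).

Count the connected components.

From A: component {A, B, C, D, E, F, G, H, J}.
From I: component {I}.
That's 2 components.

2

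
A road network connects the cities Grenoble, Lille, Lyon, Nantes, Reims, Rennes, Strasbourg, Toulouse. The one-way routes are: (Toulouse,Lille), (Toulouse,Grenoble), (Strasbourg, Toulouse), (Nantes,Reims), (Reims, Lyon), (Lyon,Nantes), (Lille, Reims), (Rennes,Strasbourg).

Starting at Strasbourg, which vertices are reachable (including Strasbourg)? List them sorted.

Grenoble, Lille, Lyon, Nantes, Reims, Strasbourg, Toulouse

Start at Strasbourg.
Its neighbours: Toulouse.
Then their neighbours: Grenoble, Lille.
Then next layer: Reims.
Then next layer: Lyon.
Then next layer: Nantes.
Nothing further is reachable.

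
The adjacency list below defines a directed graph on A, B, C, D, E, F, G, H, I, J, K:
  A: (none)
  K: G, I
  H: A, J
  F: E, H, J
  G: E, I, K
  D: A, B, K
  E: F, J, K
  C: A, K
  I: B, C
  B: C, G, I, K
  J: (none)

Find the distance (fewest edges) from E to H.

Distance 0: E.
Distance 1: F, J, K.
Distance 2: G, H, I — contains H.

2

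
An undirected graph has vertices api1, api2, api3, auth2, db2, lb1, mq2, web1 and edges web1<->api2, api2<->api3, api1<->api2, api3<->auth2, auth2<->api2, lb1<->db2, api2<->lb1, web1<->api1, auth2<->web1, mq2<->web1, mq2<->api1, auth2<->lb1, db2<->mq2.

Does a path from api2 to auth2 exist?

Yes

Explore from api2.
Distance 1: reach api1, api3, auth2, lb1, web1.
Found auth2.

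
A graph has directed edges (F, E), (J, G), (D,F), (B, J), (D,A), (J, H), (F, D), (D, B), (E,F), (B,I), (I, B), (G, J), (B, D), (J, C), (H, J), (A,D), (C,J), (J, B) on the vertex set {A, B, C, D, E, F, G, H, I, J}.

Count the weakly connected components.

From A: component {A, B, C, D, E, F, G, H, I, J}.
That's 1 component.

1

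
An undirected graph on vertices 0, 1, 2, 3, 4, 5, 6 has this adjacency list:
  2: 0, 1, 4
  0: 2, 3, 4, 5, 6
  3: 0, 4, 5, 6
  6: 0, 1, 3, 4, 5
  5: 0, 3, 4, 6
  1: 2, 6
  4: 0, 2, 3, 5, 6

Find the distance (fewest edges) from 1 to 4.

Distance 0: 1.
Distance 1: 2, 6.
Distance 2: 0, 3, 4, 5 — contains 4.

2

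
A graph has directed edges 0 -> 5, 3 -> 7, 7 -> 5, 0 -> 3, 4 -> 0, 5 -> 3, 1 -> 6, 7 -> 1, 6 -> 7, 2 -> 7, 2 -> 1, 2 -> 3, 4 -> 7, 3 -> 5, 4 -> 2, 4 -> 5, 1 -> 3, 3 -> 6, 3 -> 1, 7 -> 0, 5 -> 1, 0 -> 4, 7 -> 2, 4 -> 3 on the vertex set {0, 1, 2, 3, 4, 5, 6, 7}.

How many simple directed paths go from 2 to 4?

2→1→3→6→7→0→4
2→1→3→7→0→4
2→1→6→7→0→4
2→3→1→6→7→0→4
2→3→5→1→6→7→0→4
2→3→6→7→0→4
2→3→7→0→4
2→7→0→4

8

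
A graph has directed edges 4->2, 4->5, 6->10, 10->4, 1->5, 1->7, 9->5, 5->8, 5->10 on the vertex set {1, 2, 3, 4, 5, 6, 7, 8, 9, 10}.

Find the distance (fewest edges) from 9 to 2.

4

Distance 0: 9.
Distance 1: 5.
Distance 2: 8, 10.
Distance 3: 4.
Distance 4: 2 — contains 2.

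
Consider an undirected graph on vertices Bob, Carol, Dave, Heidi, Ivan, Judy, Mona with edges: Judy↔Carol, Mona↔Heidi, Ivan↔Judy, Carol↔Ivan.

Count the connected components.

4

From Bob: component {Bob}.
From Carol: component {Carol, Ivan, Judy}.
From Dave: component {Dave}.
From Heidi: component {Heidi, Mona}.
That's 4 components.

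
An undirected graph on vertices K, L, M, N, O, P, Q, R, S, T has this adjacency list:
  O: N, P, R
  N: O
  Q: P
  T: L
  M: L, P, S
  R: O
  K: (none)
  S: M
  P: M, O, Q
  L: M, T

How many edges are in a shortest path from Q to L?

Distance 0: Q.
Distance 1: P.
Distance 2: M, O.
Distance 3: L, N, R, S — contains L.

3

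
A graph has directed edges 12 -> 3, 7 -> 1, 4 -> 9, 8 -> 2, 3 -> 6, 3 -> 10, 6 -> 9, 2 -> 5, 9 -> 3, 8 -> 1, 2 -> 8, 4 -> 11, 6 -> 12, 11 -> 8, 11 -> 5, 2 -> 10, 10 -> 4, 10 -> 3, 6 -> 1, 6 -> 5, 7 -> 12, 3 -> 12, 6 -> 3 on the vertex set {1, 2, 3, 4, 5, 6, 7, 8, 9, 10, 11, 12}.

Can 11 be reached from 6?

Yes

Explore from 6.
Distance 1: reach 1, 3, 5, 9, 12.
Distance 2: reach 10.
Distance 3: reach 4.
Distance 4: reach 11.
Found 11.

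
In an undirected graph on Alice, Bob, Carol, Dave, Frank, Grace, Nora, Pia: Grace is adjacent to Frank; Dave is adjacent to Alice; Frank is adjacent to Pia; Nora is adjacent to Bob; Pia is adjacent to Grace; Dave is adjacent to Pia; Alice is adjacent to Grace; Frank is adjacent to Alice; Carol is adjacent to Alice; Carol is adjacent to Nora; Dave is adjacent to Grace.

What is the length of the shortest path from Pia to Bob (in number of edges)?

5

Distance 0: Pia.
Distance 1: Dave, Frank, Grace.
Distance 2: Alice.
Distance 3: Carol.
Distance 4: Nora.
Distance 5: Bob — contains Bob.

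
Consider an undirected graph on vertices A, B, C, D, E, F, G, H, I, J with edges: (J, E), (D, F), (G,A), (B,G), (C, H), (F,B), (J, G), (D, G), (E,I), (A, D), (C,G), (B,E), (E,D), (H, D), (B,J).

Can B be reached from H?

Explore from H.
Distance 1: reach C, D.
Distance 2: reach A, E, F, G.
Distance 3: reach B, I, J.
Found B.

Yes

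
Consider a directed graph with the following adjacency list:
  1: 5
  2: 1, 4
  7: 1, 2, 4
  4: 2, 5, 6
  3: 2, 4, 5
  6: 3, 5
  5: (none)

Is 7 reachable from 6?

Explore from 6.
Distance 1: reach 3, 5.
Distance 2: reach 2, 4.
Distance 3: reach 1.
The search from 6 is exhausted; no directed path reaches 7.

No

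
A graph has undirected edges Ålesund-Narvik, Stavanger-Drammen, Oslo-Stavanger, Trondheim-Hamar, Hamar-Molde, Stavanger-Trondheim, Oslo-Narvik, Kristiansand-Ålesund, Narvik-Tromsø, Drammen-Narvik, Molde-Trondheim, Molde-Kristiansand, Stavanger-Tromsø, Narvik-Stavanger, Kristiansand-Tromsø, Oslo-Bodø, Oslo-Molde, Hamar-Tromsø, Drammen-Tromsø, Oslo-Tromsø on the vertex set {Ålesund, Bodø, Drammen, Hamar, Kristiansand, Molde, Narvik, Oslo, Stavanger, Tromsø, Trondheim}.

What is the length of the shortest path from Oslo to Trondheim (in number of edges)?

2

Distance 0: Oslo.
Distance 1: Bodø, Molde, Narvik, Stavanger, Tromsø.
Distance 2: Ålesund, Drammen, Hamar, Kristiansand, Trondheim — contains Trondheim.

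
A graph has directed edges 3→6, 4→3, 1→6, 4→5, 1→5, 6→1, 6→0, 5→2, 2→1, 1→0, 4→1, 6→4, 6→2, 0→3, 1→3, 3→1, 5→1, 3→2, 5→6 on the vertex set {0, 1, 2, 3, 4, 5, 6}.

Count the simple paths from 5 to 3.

5→1→0→3
5→1→3
5→1→6→0→3
5→1→6→4→3
5→2→1→0→3
5→2→1→3
5→2→1→6→0→3
5→2→1→6→4→3
... and 8 more.

16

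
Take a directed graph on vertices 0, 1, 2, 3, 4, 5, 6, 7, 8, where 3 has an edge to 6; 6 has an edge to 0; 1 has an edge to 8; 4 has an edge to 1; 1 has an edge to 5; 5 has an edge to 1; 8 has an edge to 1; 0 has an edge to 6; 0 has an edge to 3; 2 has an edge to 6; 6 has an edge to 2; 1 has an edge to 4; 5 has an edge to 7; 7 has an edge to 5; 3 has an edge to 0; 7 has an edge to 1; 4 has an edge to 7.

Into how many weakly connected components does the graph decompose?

From 0: component {0, 2, 3, 6}.
From 1: component {1, 4, 5, 7, 8}.
That's 2 components.

2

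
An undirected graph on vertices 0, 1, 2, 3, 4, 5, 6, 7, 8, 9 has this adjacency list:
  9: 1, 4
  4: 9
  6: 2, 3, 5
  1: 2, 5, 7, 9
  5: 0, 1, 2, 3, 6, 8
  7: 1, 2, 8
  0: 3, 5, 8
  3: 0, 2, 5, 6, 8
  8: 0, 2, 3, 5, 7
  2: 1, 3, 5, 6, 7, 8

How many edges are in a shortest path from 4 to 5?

Distance 0: 4.
Distance 1: 9.
Distance 2: 1.
Distance 3: 2, 5, 7 — contains 5.

3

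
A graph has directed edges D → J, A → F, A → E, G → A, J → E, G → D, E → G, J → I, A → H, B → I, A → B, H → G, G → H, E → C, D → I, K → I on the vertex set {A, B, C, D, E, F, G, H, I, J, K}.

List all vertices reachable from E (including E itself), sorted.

Start at E.
Its neighbours: C, G.
Then their neighbours: A, D, H.
Then next layer: B, F, I, J.
Nothing further is reachable.

A, B, C, D, E, F, G, H, I, J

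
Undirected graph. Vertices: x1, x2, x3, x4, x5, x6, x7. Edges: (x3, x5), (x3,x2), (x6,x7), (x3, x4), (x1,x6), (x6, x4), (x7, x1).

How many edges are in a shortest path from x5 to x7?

Distance 0: x5.
Distance 1: x3.
Distance 2: x2, x4.
Distance 3: x6.
Distance 4: x1, x7 — contains x7.

4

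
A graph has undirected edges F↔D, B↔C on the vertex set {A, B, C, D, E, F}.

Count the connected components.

From A: component {A}.
From B: component {B, C}.
From D: component {D, F}.
From E: component {E}.
That's 4 components.

4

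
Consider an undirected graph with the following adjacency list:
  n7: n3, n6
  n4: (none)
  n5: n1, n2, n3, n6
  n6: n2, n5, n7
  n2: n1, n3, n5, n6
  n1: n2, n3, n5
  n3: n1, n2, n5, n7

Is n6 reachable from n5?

Explore from n5.
Distance 1: reach n1, n2, n3, n6.
Found n6.

Yes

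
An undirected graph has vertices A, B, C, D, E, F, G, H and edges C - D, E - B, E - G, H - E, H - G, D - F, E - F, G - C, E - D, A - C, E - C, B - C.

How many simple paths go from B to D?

B–C–D
B–C–E–D
B–C–E–F–D
B–C–G–E–D
B–C–G–E–F–D
B–C–G–H–E–D
B–C–G–H–E–F–D
B–E–C–D
B–E–D
B–E–F–D
B–E–G–C–D
B–E–H–G–C–D

12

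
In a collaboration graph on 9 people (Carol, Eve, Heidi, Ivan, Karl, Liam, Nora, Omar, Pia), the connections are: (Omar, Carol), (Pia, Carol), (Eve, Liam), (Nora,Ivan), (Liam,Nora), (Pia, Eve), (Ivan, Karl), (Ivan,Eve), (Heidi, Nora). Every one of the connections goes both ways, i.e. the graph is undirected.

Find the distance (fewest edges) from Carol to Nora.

Distance 0: Carol.
Distance 1: Omar, Pia.
Distance 2: Eve.
Distance 3: Ivan, Liam.
Distance 4: Karl, Nora — contains Nora.

4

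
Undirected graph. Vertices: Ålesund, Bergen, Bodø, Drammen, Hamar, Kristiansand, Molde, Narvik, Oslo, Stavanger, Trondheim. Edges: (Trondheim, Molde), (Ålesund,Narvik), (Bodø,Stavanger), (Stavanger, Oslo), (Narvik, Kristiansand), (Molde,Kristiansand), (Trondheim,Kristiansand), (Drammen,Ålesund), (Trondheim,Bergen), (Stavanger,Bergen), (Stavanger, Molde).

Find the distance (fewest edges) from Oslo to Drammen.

6

Distance 0: Oslo.
Distance 1: Stavanger.
Distance 2: Bergen, Bodø, Molde.
Distance 3: Kristiansand, Trondheim.
Distance 4: Narvik.
Distance 5: Ålesund.
Distance 6: Drammen — contains Drammen.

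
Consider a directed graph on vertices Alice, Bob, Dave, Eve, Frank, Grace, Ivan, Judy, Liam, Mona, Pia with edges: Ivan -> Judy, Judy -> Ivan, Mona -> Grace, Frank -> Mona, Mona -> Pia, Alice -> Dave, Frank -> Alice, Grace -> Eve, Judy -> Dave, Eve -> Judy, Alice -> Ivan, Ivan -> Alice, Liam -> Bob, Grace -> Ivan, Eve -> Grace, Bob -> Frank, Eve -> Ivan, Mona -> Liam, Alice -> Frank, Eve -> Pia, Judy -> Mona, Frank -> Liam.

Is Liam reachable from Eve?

Yes

Explore from Eve.
Distance 1: reach Grace, Ivan, Judy, Pia.
Distance 2: reach Alice, Dave, Mona.
Distance 3: reach Frank, Liam.
Found Liam.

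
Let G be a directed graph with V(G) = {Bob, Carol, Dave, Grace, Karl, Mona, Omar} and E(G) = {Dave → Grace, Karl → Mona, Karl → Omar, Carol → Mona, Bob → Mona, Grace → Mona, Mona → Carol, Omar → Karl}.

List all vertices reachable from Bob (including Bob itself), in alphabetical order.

Bob, Carol, Mona

Start at Bob.
Its neighbours: Mona.
Then their neighbours: Carol.
Nothing further is reachable.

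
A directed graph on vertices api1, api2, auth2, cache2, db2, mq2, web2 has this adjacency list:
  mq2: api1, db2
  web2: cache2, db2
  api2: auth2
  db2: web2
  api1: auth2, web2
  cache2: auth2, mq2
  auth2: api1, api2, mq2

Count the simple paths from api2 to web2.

3

api2→auth2→api1→web2
api2→auth2→mq2→api1→web2
api2→auth2→mq2→db2→web2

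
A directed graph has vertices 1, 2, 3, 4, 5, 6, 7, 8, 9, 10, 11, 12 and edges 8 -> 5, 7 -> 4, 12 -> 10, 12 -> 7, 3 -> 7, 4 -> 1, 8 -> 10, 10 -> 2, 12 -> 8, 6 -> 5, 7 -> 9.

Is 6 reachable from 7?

Explore from 7.
Distance 1: reach 4, 9.
Distance 2: reach 1.
The search from 7 is exhausted; no directed path reaches 6.

No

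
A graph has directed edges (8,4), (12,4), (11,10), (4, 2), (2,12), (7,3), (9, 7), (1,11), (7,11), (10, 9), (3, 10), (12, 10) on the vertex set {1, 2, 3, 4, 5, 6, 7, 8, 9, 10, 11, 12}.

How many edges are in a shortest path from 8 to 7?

Distance 0: 8.
Distance 1: 4.
Distance 2: 2.
Distance 3: 12.
Distance 4: 10.
Distance 5: 9.
Distance 6: 7 — contains 7.

6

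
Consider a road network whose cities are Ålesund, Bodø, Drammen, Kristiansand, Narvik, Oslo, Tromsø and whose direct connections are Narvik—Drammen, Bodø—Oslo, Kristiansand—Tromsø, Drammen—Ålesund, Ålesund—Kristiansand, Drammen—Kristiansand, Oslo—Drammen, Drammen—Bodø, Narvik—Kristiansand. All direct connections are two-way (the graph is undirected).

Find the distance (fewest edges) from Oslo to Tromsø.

3

Distance 0: Oslo.
Distance 1: Bodø, Drammen.
Distance 2: Ålesund, Kristiansand, Narvik.
Distance 3: Tromsø — contains Tromsø.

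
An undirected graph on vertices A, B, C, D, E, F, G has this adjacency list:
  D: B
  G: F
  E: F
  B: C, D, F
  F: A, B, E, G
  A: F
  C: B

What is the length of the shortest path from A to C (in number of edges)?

3

Distance 0: A.
Distance 1: F.
Distance 2: B, E, G.
Distance 3: C, D — contains C.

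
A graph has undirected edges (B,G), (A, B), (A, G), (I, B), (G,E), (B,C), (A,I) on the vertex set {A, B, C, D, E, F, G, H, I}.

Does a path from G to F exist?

Explore from G.
Distance 1: reach A, B, E.
Distance 2: reach C, I.
The search is exhausted without reaching F; it lies in a different component.

No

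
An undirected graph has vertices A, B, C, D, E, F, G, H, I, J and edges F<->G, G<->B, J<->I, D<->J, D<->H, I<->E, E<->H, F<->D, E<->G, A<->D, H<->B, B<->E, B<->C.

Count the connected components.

1

From A: component {A, B, C, D, E, F, G, H, I, J}.
That's 1 component.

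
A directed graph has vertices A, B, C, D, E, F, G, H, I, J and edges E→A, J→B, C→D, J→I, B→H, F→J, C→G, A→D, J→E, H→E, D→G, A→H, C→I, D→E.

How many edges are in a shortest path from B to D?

4

Distance 0: B.
Distance 1: H.
Distance 2: E.
Distance 3: A.
Distance 4: D — contains D.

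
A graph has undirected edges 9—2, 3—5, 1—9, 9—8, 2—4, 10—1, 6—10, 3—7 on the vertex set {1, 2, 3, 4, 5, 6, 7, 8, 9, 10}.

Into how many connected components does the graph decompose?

2

From 1: component {1, 2, 4, 6, 8, 9, 10}.
From 3: component {3, 5, 7}.
That's 2 components.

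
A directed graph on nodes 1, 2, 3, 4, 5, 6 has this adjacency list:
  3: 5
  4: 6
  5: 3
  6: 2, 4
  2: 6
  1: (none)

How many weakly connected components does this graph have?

3

From 1: component {1}.
From 2: component {2, 4, 6}.
From 3: component {3, 5}.
That's 3 components.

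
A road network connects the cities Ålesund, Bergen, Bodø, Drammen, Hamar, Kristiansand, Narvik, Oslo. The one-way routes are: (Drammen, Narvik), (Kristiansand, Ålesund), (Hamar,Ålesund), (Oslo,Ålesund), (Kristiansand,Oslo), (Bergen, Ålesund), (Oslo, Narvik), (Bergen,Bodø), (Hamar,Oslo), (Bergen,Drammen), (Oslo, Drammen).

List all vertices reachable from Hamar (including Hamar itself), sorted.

Ålesund, Drammen, Hamar, Narvik, Oslo

Start at Hamar.
Its neighbours: Ålesund, Oslo.
Then their neighbours: Drammen, Narvik.
Nothing further is reachable.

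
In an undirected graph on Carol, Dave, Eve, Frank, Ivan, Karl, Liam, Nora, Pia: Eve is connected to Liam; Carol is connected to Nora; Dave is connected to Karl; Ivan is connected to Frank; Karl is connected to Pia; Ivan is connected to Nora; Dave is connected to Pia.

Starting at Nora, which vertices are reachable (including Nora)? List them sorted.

Carol, Frank, Ivan, Nora

Start at Nora.
Its neighbours: Carol, Ivan.
Then their neighbours: Frank.
Nothing further is reachable.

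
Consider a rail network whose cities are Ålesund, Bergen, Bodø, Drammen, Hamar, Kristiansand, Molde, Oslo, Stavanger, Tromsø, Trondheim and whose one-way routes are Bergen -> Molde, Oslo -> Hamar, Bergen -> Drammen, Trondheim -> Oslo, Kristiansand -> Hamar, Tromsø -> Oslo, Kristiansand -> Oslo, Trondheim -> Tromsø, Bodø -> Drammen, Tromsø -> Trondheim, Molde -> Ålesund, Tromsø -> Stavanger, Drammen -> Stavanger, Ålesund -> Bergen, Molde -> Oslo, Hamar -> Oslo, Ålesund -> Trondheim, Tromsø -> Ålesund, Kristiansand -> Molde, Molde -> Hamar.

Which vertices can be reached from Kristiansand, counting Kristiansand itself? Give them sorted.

Ålesund, Bergen, Drammen, Hamar, Kristiansand, Molde, Oslo, Stavanger, Tromsø, Trondheim

Start at Kristiansand.
Its neighbours: Hamar, Molde, Oslo.
Then their neighbours: Ålesund.
Then next layer: Bergen, Trondheim.
Then next layer: Drammen, Tromsø.
Then next layer: Stavanger.
Nothing further is reachable.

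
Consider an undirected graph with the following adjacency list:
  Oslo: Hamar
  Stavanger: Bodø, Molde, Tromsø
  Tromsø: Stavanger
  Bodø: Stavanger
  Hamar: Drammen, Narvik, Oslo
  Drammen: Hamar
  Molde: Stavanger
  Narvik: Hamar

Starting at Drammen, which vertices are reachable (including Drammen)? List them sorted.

Drammen, Hamar, Narvik, Oslo

Start at Drammen.
Its neighbours: Hamar.
Then their neighbours: Narvik, Oslo.
Nothing further is reachable.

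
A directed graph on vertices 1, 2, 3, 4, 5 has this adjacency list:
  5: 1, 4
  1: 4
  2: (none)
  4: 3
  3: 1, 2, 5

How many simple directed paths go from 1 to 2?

1

1→4→3→2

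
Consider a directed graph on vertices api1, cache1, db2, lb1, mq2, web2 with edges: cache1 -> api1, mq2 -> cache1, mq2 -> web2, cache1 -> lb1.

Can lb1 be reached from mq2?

Yes

Explore from mq2.
Distance 1: reach cache1, web2.
Distance 2: reach api1, lb1.
Found lb1.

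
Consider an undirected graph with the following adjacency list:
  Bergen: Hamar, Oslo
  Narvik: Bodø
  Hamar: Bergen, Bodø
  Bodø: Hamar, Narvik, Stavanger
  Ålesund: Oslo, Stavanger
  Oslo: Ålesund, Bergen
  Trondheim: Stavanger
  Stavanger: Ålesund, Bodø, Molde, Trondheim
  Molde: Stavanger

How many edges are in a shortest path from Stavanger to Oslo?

Distance 0: Stavanger.
Distance 1: Ålesund, Bodø, Molde, Trondheim.
Distance 2: Hamar, Narvik, Oslo — contains Oslo.

2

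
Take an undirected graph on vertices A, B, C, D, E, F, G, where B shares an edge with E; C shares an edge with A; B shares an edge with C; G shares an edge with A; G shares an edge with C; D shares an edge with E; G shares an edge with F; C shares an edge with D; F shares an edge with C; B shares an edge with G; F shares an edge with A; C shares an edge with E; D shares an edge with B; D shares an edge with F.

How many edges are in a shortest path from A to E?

2

Distance 0: A.
Distance 1: C, F, G.
Distance 2: B, D, E — contains E.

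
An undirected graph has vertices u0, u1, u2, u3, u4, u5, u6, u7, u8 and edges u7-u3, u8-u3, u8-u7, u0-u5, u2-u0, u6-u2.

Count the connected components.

4

From u0: component {u0, u2, u5, u6}.
From u1: component {u1}.
From u3: component {u3, u7, u8}.
From u4: component {u4}.
That's 4 components.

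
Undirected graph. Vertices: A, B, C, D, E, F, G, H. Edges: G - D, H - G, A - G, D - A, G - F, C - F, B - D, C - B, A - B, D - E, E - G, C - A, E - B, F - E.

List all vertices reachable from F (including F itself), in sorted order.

Start at F.
Its neighbours: C, E, G.
Then their neighbours: A, B, D, H.
Every vertex is now reached.

A, B, C, D, E, F, G, H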